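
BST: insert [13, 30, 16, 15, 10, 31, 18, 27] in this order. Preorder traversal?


Root = 13; build tree by BST insertion.
Preorder traversal: [13, 10, 30, 16, 15, 18, 27, 31]


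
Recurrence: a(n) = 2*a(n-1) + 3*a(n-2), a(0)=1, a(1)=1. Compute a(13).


Build bottom-up:
...a(11)=88573, a(12)=265721, a(13)=2*265721+3*88573=797161


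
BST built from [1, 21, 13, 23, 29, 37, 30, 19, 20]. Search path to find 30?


BST root = 1
Search for 30: compare at each node
Path: [1, 21, 23, 29, 37, 30]


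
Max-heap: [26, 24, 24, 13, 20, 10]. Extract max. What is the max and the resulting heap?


Max = 26
Replace root with last, heapify down
Resulting heap: [24, 20, 24, 13, 10]


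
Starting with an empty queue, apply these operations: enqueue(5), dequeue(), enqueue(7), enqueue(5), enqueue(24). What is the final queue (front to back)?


enqueue(5) -> [5]
dequeue() returns 5 -> []
enqueue(7) -> [7]
enqueue(5) -> [7, 5]
enqueue(24) -> [7, 5, 24]
Final queue (front to back): [7, 5, 24]


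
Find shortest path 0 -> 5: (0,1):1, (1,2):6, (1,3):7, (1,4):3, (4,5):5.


Dijkstra from 0:
Distances: {0: 0, 1: 1, 2: 7, 3: 8, 4: 4, 5: 9}
Shortest distance to 5 = 9, path = [0, 1, 4, 5]


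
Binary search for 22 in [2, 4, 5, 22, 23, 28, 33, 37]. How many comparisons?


Search for 22:
[0,7] mid=3 arr[3]=22
Total: 1 comparisons


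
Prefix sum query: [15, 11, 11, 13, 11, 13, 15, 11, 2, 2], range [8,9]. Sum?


Prefix sums: [0, 15, 26, 37, 50, 61, 74, 89, 100, 102, 104]
Sum[8..9] = prefix[10] - prefix[8] = 104 - 100 = 4


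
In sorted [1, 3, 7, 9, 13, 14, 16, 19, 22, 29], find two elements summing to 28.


Two pointers: lo=0, hi=9
Found pair: (9, 19) summing to 28


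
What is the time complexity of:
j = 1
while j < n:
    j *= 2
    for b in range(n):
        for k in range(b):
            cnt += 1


Per nesting level: O(log n) * O(n) * O(n) [triangular over b] = O(n^2 log n)
Complexity: O(n^2 log n)


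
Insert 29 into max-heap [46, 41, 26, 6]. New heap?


Append 29: [46, 41, 26, 6, 29]
Bubble up: no swaps needed
Result: [46, 41, 26, 6, 29]


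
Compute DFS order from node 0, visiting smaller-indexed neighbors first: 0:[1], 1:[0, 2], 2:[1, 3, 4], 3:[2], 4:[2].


DFS stack-based: start with [0]
Visit order: [0, 1, 2, 3, 4]


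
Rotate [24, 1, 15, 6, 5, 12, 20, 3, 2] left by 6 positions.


Left rotate by 6: [20, 3, 2, 24, 1, 15, 6, 5, 12]


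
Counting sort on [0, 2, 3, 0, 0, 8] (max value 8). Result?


Count array: [3, 0, 1, 1, 0, 0, 0, 0, 1]
Reconstruct: [0, 0, 0, 2, 3, 8]


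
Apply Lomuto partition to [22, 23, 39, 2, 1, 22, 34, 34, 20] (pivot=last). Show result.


Elements <= 20 go left of pivot.
Result: [2, 1, 20, 22, 23, 22, 34, 34, 39], pivot at index 2


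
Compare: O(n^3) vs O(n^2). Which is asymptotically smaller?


quadratic grows slower than cubic
O(n^2) is asymptotically smaller; O(n^3) grows faster


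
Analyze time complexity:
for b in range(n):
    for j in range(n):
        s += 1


Per nesting level: O(n) * O(n) = O(n^2)
Complexity: O(n^2)


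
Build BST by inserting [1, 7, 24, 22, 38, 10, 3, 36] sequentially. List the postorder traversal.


Root = 1; build tree by BST insertion.
Postorder traversal: [3, 10, 22, 36, 38, 24, 7, 1]


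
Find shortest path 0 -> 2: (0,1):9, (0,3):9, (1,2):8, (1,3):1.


Dijkstra from 0:
Distances: {0: 0, 1: 9, 2: 17, 3: 9}
Shortest distance to 2 = 17, path = [0, 1, 2]


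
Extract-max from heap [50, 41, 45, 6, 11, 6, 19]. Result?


Max = 50
Replace root with last, heapify down
Resulting heap: [45, 41, 19, 6, 11, 6]


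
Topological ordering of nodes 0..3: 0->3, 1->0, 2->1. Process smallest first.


Kahn's algorithm, process smallest node first
Order: [2, 1, 0, 3]


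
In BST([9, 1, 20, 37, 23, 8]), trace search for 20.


BST root = 9
Search for 20: compare at each node
Path: [9, 20]


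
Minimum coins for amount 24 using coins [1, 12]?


dp[0]=0; dp[i]=1+min(dp[i-c] for c in coins)
...dp[19]=8, dp[20]=9, dp[21]=10, dp[22]=11, dp[23]=12, dp[24]=2
Minimum coins for 24 = 2


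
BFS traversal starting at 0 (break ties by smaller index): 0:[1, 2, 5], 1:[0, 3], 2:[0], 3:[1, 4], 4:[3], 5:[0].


BFS queue: start with [0]
Visit order: [0, 1, 2, 5, 3, 4]


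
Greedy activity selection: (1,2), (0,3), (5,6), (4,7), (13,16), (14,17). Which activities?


Greedy: pick earliest-ending, then skip overlaps.
Selected (3 activities): [(1, 2), (5, 6), (13, 16)]


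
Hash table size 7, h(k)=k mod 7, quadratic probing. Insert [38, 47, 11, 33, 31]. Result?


Insertions: 38->slot 3; 47->slot 5; 11->slot 4; 33->slot 6; 31->slot 0
Table: [31, None, None, 38, 11, 47, 33]


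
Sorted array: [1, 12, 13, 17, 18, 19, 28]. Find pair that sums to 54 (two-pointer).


Two pointers: lo=0, hi=6
No pair sums to 54


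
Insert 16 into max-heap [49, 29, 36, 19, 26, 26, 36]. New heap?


Append 16: [49, 29, 36, 19, 26, 26, 36, 16]
Bubble up: no swaps needed
Result: [49, 29, 36, 19, 26, 26, 36, 16]


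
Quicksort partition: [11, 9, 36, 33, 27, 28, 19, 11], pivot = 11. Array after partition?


Elements <= 11 go left of pivot.
Result: [11, 9, 11, 33, 27, 28, 19, 36], pivot at index 2


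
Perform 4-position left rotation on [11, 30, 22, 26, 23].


Left rotate by 4: [23, 11, 30, 22, 26]


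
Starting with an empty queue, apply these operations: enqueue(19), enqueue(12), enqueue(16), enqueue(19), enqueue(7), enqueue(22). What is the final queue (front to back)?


enqueue(19) -> [19]
enqueue(12) -> [19, 12]
enqueue(16) -> [19, 12, 16]
enqueue(19) -> [19, 12, 16, 19]
enqueue(7) -> [19, 12, 16, 19, 7]
enqueue(22) -> [19, 12, 16, 19, 7, 22]
Final queue (front to back): [19, 12, 16, 19, 7, 22]


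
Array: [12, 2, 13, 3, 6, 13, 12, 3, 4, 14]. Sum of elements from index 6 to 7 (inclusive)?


Prefix sums: [0, 12, 14, 27, 30, 36, 49, 61, 64, 68, 82]
Sum[6..7] = prefix[8] - prefix[6] = 64 - 49 = 15


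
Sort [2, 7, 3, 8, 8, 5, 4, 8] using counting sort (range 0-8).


Count array: [0, 0, 1, 1, 1, 1, 0, 1, 3]
Reconstruct: [2, 3, 4, 5, 7, 8, 8, 8]


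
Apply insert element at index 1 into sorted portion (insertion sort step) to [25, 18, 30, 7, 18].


After one pass: [18, 25, 30, 7, 18]


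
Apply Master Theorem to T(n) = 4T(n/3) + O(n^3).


a=4, b=3, c=3. log_3(4)=1.262 < c=3. Case 3: O(n^c) = O(n^3)
Complexity: O(n^3)


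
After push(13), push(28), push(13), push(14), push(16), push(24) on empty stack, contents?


push(13) -> [13]
push(28) -> [13, 28]
push(13) -> [13, 28, 13]
push(14) -> [13, 28, 13, 14]
push(16) -> [13, 28, 13, 14, 16]
push(24) -> [13, 28, 13, 14, 16, 24]
Final stack (bottom to top): [13, 28, 13, 14, 16, 24]


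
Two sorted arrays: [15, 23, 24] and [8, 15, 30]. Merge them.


Compare heads, take smaller each step.
Merged: [8, 15, 15, 23, 24, 30]


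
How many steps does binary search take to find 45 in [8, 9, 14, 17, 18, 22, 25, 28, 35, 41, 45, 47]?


Search for 45:
[0,11] mid=5 arr[5]=22
[6,11] mid=8 arr[8]=35
[9,11] mid=10 arr[10]=45
Total: 3 comparisons


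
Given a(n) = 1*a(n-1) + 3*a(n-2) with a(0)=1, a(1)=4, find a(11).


Build bottom-up:
...a(9)=2683, a(10)=6160, a(11)=1*6160+3*2683=14209


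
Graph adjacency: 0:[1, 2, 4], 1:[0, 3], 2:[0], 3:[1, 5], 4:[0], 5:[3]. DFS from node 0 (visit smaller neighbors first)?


DFS stack-based: start with [0]
Visit order: [0, 1, 3, 5, 2, 4]


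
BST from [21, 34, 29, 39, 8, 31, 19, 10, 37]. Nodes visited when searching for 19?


BST root = 21
Search for 19: compare at each node
Path: [21, 8, 19]


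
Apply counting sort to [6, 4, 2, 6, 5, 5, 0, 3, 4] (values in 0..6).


Count array: [1, 0, 1, 1, 2, 2, 2]
Reconstruct: [0, 2, 3, 4, 4, 5, 5, 6, 6]


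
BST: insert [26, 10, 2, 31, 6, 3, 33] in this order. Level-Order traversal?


Root = 26; build tree by BST insertion.
Level-Order traversal: [26, 10, 31, 2, 33, 6, 3]


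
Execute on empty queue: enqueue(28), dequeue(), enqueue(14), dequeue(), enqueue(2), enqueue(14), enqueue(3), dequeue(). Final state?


enqueue(28) -> [28]
dequeue() returns 28 -> []
enqueue(14) -> [14]
dequeue() returns 14 -> []
enqueue(2) -> [2]
enqueue(14) -> [2, 14]
enqueue(3) -> [2, 14, 3]
dequeue() returns 2 -> [14, 3]
Final queue (front to back): [14, 3]


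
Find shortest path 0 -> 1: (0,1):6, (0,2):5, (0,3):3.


Dijkstra from 0:
Distances: {0: 0, 1: 6, 2: 5, 3: 3}
Shortest distance to 1 = 6, path = [0, 1]


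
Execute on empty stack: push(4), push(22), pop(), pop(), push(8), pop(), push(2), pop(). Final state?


push(4) -> [4]
push(22) -> [4, 22]
pop() returns 22 -> [4]
pop() returns 4 -> []
push(8) -> [8]
pop() returns 8 -> []
push(2) -> [2]
pop() returns 2 -> []
Final stack (bottom to top): []


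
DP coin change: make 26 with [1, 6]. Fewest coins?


dp[0]=0; dp[i]=1+min(dp[i-c] for c in coins)
...dp[21]=6, dp[22]=7, dp[23]=8, dp[24]=4, dp[25]=5, dp[26]=6
Minimum coins for 26 = 6


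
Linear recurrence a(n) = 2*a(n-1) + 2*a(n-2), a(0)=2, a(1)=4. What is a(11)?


Build bottom-up:
...a(9)=13376, a(10)=36544, a(11)=2*36544+2*13376=99840


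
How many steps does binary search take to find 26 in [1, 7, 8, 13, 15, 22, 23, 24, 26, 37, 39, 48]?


Search for 26:
[0,11] mid=5 arr[5]=22
[6,11] mid=8 arr[8]=26
Total: 2 comparisons


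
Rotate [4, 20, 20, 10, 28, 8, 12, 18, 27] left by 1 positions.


Left rotate by 1: [20, 20, 10, 28, 8, 12, 18, 27, 4]


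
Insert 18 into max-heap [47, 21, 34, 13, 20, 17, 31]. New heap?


Append 18: [47, 21, 34, 13, 20, 17, 31, 18]
Bubble up: swap idx 7(18) with idx 3(13)
Result: [47, 21, 34, 18, 20, 17, 31, 13]


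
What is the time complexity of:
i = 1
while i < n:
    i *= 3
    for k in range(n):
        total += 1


Per nesting level: O(log n) * O(n) = O(n log n)
Complexity: O(n log n)


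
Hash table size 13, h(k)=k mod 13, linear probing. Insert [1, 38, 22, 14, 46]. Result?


Insertions: 1->slot 1; 38->slot 12; 22->slot 9; 14->slot 2; 46->slot 7
Table: [None, 1, 14, None, None, None, None, 46, None, 22, None, None, 38]


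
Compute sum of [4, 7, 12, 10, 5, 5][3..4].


Prefix sums: [0, 4, 11, 23, 33, 38, 43]
Sum[3..4] = prefix[5] - prefix[3] = 38 - 23 = 15


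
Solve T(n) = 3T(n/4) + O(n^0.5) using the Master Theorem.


a=3, b=4, c=0.5. log_4(3)=0.792 > c=0.5. Case 1: O(n^log_b(a)) = O(n^0.792)
Complexity: O(n^0.792)


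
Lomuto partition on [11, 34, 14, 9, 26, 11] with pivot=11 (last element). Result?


Elements <= 11 go left of pivot.
Result: [11, 9, 11, 34, 26, 14], pivot at index 2


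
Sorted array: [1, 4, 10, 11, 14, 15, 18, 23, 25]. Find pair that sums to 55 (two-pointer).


Two pointers: lo=0, hi=8
No pair sums to 55


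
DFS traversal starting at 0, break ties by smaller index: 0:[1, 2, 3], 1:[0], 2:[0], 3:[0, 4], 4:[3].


DFS stack-based: start with [0]
Visit order: [0, 1, 2, 3, 4]


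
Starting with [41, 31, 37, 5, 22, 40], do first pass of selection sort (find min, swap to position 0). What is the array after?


After one pass: [5, 31, 37, 41, 22, 40]


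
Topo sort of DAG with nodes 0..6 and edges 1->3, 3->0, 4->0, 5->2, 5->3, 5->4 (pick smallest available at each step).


Kahn's algorithm, process smallest node first
Order: [1, 5, 2, 3, 4, 0, 6]


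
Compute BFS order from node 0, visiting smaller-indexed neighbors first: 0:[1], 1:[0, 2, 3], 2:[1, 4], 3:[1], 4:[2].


BFS queue: start with [0]
Visit order: [0, 1, 2, 3, 4]


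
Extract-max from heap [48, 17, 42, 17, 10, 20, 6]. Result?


Max = 48
Replace root with last, heapify down
Resulting heap: [42, 17, 20, 17, 10, 6]


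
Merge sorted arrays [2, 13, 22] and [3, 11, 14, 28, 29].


Compare heads, take smaller each step.
Merged: [2, 3, 11, 13, 14, 22, 28, 29]


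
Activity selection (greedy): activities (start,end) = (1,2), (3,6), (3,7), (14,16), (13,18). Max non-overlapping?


Greedy: pick earliest-ending, then skip overlaps.
Selected (3 activities): [(1, 2), (3, 6), (14, 16)]


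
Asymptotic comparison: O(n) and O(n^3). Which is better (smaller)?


linear grows slower than cubic
O(n) is asymptotically smaller; O(n^3) grows faster


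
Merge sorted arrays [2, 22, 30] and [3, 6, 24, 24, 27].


Compare heads, take smaller each step.
Merged: [2, 3, 6, 22, 24, 24, 27, 30]


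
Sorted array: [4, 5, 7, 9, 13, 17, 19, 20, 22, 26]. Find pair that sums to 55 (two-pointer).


Two pointers: lo=0, hi=9
No pair sums to 55


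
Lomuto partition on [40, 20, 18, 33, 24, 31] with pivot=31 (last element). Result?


Elements <= 31 go left of pivot.
Result: [20, 18, 24, 31, 40, 33], pivot at index 3


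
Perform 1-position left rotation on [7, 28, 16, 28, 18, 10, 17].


Left rotate by 1: [28, 16, 28, 18, 10, 17, 7]


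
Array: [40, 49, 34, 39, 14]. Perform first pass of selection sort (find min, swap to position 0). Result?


After one pass: [14, 49, 34, 39, 40]


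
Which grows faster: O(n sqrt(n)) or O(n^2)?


n^1.5 grows slower than quadratic
O(n sqrt(n)) is asymptotically smaller; O(n^2) grows faster


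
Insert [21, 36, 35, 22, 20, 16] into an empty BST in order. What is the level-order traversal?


Root = 21; build tree by BST insertion.
Level-Order traversal: [21, 20, 36, 16, 35, 22]


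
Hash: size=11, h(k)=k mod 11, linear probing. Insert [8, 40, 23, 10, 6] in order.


Insertions: 8->slot 8; 40->slot 7; 23->slot 1; 10->slot 10; 6->slot 6
Table: [None, 23, None, None, None, None, 6, 40, 8, None, 10]


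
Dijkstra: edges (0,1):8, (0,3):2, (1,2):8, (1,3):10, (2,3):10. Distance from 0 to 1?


Dijkstra from 0:
Distances: {0: 0, 1: 8, 2: 12, 3: 2}
Shortest distance to 1 = 8, path = [0, 1]


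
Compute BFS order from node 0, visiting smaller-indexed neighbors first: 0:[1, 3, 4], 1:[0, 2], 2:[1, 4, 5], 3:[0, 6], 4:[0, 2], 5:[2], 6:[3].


BFS queue: start with [0]
Visit order: [0, 1, 3, 4, 2, 6, 5]


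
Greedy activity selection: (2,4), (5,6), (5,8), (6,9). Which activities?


Greedy: pick earliest-ending, then skip overlaps.
Selected (3 activities): [(2, 4), (5, 6), (6, 9)]


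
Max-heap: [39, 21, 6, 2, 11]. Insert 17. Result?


Append 17: [39, 21, 6, 2, 11, 17]
Bubble up: swap idx 5(17) with idx 2(6)
Result: [39, 21, 17, 2, 11, 6]


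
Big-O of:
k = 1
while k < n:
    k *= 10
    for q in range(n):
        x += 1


Per nesting level: O(log n) * O(n) = O(n log n)
Complexity: O(n log n)


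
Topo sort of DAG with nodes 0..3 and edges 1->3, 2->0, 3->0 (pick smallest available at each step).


Kahn's algorithm, process smallest node first
Order: [1, 2, 3, 0]


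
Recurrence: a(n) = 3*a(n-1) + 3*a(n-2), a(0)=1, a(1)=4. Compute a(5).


Build bottom-up:
...a(3)=57, a(4)=216, a(5)=3*216+3*57=819


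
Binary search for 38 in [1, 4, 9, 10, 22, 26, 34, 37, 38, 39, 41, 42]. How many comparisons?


Search for 38:
[0,11] mid=5 arr[5]=26
[6,11] mid=8 arr[8]=38
Total: 2 comparisons


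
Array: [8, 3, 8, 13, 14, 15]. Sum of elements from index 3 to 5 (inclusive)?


Prefix sums: [0, 8, 11, 19, 32, 46, 61]
Sum[3..5] = prefix[6] - prefix[3] = 61 - 19 = 42


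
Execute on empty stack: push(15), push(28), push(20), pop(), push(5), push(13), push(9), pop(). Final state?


push(15) -> [15]
push(28) -> [15, 28]
push(20) -> [15, 28, 20]
pop() returns 20 -> [15, 28]
push(5) -> [15, 28, 5]
push(13) -> [15, 28, 5, 13]
push(9) -> [15, 28, 5, 13, 9]
pop() returns 9 -> [15, 28, 5, 13]
Final stack (bottom to top): [15, 28, 5, 13]


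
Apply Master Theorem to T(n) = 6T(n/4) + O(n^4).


a=6, b=4, c=4. log_4(6)=1.292 < c=4. Case 3: O(n^c) = O(n^4)
Complexity: O(n^4)


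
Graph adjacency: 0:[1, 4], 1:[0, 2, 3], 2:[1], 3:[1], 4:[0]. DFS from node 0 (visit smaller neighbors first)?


DFS stack-based: start with [0]
Visit order: [0, 1, 2, 3, 4]


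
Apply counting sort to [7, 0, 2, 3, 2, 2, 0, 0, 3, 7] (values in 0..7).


Count array: [3, 0, 3, 2, 0, 0, 0, 2]
Reconstruct: [0, 0, 0, 2, 2, 2, 3, 3, 7, 7]


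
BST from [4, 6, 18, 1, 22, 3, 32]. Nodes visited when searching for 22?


BST root = 4
Search for 22: compare at each node
Path: [4, 6, 18, 22]


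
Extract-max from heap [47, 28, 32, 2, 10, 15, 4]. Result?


Max = 47
Replace root with last, heapify down
Resulting heap: [32, 28, 15, 2, 10, 4]


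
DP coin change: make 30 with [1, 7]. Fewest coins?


dp[0]=0; dp[i]=1+min(dp[i-c] for c in coins)
...dp[25]=7, dp[26]=8, dp[27]=9, dp[28]=4, dp[29]=5, dp[30]=6
Minimum coins for 30 = 6


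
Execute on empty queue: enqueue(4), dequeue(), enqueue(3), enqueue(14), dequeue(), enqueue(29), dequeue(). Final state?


enqueue(4) -> [4]
dequeue() returns 4 -> []
enqueue(3) -> [3]
enqueue(14) -> [3, 14]
dequeue() returns 3 -> [14]
enqueue(29) -> [14, 29]
dequeue() returns 14 -> [29]
Final queue (front to back): [29]


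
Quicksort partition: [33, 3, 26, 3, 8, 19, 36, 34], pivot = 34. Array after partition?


Elements <= 34 go left of pivot.
Result: [33, 3, 26, 3, 8, 19, 34, 36], pivot at index 6


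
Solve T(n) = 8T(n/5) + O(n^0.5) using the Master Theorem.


a=8, b=5, c=0.5. log_5(8)=1.292 > c=0.5. Case 1: O(n^log_b(a)) = O(n^1.292)
Complexity: O(n^1.292)


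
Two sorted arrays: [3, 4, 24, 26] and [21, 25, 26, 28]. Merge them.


Compare heads, take smaller each step.
Merged: [3, 4, 21, 24, 25, 26, 26, 28]


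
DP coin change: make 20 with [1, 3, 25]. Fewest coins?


dp[0]=0; dp[i]=1+min(dp[i-c] for c in coins)
...dp[15]=5, dp[16]=6, dp[17]=7, dp[18]=6, dp[19]=7, dp[20]=8
Minimum coins for 20 = 8


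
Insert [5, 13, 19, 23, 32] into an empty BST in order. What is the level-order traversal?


Root = 5; build tree by BST insertion.
Level-Order traversal: [5, 13, 19, 23, 32]


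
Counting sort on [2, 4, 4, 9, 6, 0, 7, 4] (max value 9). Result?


Count array: [1, 0, 1, 0, 3, 0, 1, 1, 0, 1]
Reconstruct: [0, 2, 4, 4, 4, 6, 7, 9]


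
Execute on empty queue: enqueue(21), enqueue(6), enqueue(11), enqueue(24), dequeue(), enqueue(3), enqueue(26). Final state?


enqueue(21) -> [21]
enqueue(6) -> [21, 6]
enqueue(11) -> [21, 6, 11]
enqueue(24) -> [21, 6, 11, 24]
dequeue() returns 21 -> [6, 11, 24]
enqueue(3) -> [6, 11, 24, 3]
enqueue(26) -> [6, 11, 24, 3, 26]
Final queue (front to back): [6, 11, 24, 3, 26]


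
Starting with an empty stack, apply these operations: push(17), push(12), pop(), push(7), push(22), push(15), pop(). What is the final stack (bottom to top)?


push(17) -> [17]
push(12) -> [17, 12]
pop() returns 12 -> [17]
push(7) -> [17, 7]
push(22) -> [17, 7, 22]
push(15) -> [17, 7, 22, 15]
pop() returns 15 -> [17, 7, 22]
Final stack (bottom to top): [17, 7, 22]


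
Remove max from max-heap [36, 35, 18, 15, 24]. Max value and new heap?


Max = 36
Replace root with last, heapify down
Resulting heap: [35, 24, 18, 15]


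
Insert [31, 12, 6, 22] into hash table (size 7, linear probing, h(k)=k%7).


Insertions: 31->slot 3; 12->slot 5; 6->slot 6; 22->slot 1
Table: [None, 22, None, 31, None, 12, 6]


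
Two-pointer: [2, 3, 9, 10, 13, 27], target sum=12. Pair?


Two pointers: lo=0, hi=5
Found pair: (2, 10) summing to 12


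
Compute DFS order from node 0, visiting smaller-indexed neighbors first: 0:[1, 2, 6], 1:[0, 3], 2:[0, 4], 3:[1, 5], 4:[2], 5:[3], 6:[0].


DFS stack-based: start with [0]
Visit order: [0, 1, 3, 5, 2, 4, 6]


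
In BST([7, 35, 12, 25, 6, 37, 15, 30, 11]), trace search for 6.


BST root = 7
Search for 6: compare at each node
Path: [7, 6]


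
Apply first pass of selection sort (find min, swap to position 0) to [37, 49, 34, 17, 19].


After one pass: [17, 49, 34, 37, 19]


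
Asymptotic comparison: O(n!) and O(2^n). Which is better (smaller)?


exponential grows slower than factorial
O(2^n) is asymptotically smaller; O(n!) grows faster


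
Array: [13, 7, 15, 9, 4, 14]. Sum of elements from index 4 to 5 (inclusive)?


Prefix sums: [0, 13, 20, 35, 44, 48, 62]
Sum[4..5] = prefix[6] - prefix[4] = 62 - 44 = 18


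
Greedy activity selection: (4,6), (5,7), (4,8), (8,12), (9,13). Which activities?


Greedy: pick earliest-ending, then skip overlaps.
Selected (2 activities): [(4, 6), (8, 12)]


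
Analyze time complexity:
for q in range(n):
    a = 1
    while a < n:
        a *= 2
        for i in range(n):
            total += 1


Per nesting level: O(n) * O(log n) * O(n) = O(n^2 log n)
Complexity: O(n^2 log n)


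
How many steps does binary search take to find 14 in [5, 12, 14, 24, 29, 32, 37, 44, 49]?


Search for 14:
[0,8] mid=4 arr[4]=29
[0,3] mid=1 arr[1]=12
[2,3] mid=2 arr[2]=14
Total: 3 comparisons


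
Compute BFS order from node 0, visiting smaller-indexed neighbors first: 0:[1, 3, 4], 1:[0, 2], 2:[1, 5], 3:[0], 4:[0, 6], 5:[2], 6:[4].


BFS queue: start with [0]
Visit order: [0, 1, 3, 4, 2, 6, 5]


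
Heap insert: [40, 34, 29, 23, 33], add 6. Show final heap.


Append 6: [40, 34, 29, 23, 33, 6]
Bubble up: no swaps needed
Result: [40, 34, 29, 23, 33, 6]


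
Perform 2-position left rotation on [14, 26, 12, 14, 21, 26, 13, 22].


Left rotate by 2: [12, 14, 21, 26, 13, 22, 14, 26]


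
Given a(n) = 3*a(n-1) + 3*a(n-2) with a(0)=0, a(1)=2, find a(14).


Build bottom-up:
...a(12)=3849120, a(13)=14593122, a(14)=3*14593122+3*3849120=55326726


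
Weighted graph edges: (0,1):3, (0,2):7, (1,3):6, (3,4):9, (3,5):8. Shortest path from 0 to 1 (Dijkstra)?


Dijkstra from 0:
Distances: {0: 0, 1: 3, 2: 7, 3: 9, 4: 18, 5: 17}
Shortest distance to 1 = 3, path = [0, 1]


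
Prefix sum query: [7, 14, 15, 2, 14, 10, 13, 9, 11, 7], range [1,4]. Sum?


Prefix sums: [0, 7, 21, 36, 38, 52, 62, 75, 84, 95, 102]
Sum[1..4] = prefix[5] - prefix[1] = 52 - 7 = 45


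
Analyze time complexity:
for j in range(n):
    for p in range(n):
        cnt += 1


Per nesting level: O(n) * O(n) = O(n^2)
Complexity: O(n^2)


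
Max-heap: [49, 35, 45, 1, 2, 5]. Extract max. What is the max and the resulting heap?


Max = 49
Replace root with last, heapify down
Resulting heap: [45, 35, 5, 1, 2]


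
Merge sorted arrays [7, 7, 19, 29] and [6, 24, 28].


Compare heads, take smaller each step.
Merged: [6, 7, 7, 19, 24, 28, 29]


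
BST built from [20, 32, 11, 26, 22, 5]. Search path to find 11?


BST root = 20
Search for 11: compare at each node
Path: [20, 11]


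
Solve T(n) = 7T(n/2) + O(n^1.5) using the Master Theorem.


a=7, b=2, c=1.5. log_2(7)=2.807 > c=1.5. Case 1: O(n^log_b(a)) = O(n^2.807)
Complexity: O(n^2.807)


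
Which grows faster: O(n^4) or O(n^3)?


cubic grows slower than quartic
O(n^3) is asymptotically smaller; O(n^4) grows faster


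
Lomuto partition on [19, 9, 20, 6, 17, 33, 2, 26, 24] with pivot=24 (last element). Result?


Elements <= 24 go left of pivot.
Result: [19, 9, 20, 6, 17, 2, 24, 26, 33], pivot at index 6


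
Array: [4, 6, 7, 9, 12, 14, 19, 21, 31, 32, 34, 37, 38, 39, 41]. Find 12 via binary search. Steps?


Search for 12:
[0,14] mid=7 arr[7]=21
[0,6] mid=3 arr[3]=9
[4,6] mid=5 arr[5]=14
[4,4] mid=4 arr[4]=12
Total: 4 comparisons


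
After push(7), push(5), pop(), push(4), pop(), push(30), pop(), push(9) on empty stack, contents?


push(7) -> [7]
push(5) -> [7, 5]
pop() returns 5 -> [7]
push(4) -> [7, 4]
pop() returns 4 -> [7]
push(30) -> [7, 30]
pop() returns 30 -> [7]
push(9) -> [7, 9]
Final stack (bottom to top): [7, 9]


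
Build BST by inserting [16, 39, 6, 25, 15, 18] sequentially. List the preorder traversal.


Root = 16; build tree by BST insertion.
Preorder traversal: [16, 6, 15, 39, 25, 18]


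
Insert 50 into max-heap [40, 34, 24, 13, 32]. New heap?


Append 50: [40, 34, 24, 13, 32, 50]
Bubble up: swap idx 5(50) with idx 2(24); swap idx 2(50) with idx 0(40)
Result: [50, 34, 40, 13, 32, 24]


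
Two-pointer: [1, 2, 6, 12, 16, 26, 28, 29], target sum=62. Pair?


Two pointers: lo=0, hi=7
No pair sums to 62


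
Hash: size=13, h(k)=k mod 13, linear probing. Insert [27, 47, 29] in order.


Insertions: 27->slot 1; 47->slot 8; 29->slot 3
Table: [None, 27, None, 29, None, None, None, None, 47, None, None, None, None]


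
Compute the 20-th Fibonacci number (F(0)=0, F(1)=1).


F(n)=F(n-1)+F(n-2)
...F(18)=2584, F(19)=4181, F(20)=6765


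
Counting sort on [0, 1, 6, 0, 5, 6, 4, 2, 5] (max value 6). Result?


Count array: [2, 1, 1, 0, 1, 2, 2]
Reconstruct: [0, 0, 1, 2, 4, 5, 5, 6, 6]


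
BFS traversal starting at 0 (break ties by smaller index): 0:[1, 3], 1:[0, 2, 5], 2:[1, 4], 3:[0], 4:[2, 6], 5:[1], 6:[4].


BFS queue: start with [0]
Visit order: [0, 1, 3, 2, 5, 4, 6]


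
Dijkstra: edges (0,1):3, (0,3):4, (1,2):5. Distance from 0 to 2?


Dijkstra from 0:
Distances: {0: 0, 1: 3, 2: 8, 3: 4}
Shortest distance to 2 = 8, path = [0, 1, 2]


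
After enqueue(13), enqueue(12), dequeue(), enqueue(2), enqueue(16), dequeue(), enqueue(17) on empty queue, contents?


enqueue(13) -> [13]
enqueue(12) -> [13, 12]
dequeue() returns 13 -> [12]
enqueue(2) -> [12, 2]
enqueue(16) -> [12, 2, 16]
dequeue() returns 12 -> [2, 16]
enqueue(17) -> [2, 16, 17]
Final queue (front to back): [2, 16, 17]


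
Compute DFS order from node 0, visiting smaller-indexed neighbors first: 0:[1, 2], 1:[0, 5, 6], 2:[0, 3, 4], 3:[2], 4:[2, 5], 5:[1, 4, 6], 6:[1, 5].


DFS stack-based: start with [0]
Visit order: [0, 1, 5, 4, 2, 3, 6]


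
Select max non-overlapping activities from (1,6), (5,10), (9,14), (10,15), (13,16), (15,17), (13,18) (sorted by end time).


Greedy: pick earliest-ending, then skip overlaps.
Selected (3 activities): [(1, 6), (9, 14), (15, 17)]


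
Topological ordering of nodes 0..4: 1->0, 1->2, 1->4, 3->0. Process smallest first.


Kahn's algorithm, process smallest node first
Order: [1, 2, 3, 0, 4]


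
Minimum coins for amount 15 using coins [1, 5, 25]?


dp[0]=0; dp[i]=1+min(dp[i-c] for c in coins)
...dp[10]=2, dp[11]=3, dp[12]=4, dp[13]=5, dp[14]=6, dp[15]=3
Minimum coins for 15 = 3


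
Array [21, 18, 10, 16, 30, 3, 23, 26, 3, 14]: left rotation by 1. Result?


Left rotate by 1: [18, 10, 16, 30, 3, 23, 26, 3, 14, 21]


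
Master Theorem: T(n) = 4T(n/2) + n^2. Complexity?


a=4, b=2, c=2. log_2(4)=2 = c=2. Case 2: O(n^c log n) = O(n^2 log n)
Complexity: O(n^2 log n)


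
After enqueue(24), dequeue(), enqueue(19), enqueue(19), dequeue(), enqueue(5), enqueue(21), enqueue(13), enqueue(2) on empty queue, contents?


enqueue(24) -> [24]
dequeue() returns 24 -> []
enqueue(19) -> [19]
enqueue(19) -> [19, 19]
dequeue() returns 19 -> [19]
enqueue(5) -> [19, 5]
enqueue(21) -> [19, 5, 21]
enqueue(13) -> [19, 5, 21, 13]
enqueue(2) -> [19, 5, 21, 13, 2]
Final queue (front to back): [19, 5, 21, 13, 2]


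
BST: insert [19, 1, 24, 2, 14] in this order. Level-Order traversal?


Root = 19; build tree by BST insertion.
Level-Order traversal: [19, 1, 24, 2, 14]


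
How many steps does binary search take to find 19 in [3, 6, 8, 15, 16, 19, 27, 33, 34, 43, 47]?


Search for 19:
[0,10] mid=5 arr[5]=19
Total: 1 comparisons


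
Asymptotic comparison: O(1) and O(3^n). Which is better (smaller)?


constant grows slower than exponential (base 3)
O(1) is asymptotically smaller; O(3^n) grows faster


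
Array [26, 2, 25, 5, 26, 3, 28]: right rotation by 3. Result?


Right rotate by 3: [26, 3, 28, 26, 2, 25, 5]


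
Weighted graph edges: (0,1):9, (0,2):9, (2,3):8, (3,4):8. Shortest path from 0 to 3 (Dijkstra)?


Dijkstra from 0:
Distances: {0: 0, 1: 9, 2: 9, 3: 17, 4: 25}
Shortest distance to 3 = 17, path = [0, 2, 3]


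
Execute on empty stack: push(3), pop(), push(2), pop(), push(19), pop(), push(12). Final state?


push(3) -> [3]
pop() returns 3 -> []
push(2) -> [2]
pop() returns 2 -> []
push(19) -> [19]
pop() returns 19 -> []
push(12) -> [12]
Final stack (bottom to top): [12]


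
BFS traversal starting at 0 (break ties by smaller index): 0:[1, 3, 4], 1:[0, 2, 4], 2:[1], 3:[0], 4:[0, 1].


BFS queue: start with [0]
Visit order: [0, 1, 3, 4, 2]


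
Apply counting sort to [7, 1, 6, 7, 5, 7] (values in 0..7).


Count array: [0, 1, 0, 0, 0, 1, 1, 3]
Reconstruct: [1, 5, 6, 7, 7, 7]


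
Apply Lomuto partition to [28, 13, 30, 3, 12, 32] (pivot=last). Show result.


Elements <= 32 go left of pivot.
Result: [28, 13, 30, 3, 12, 32], pivot at index 5


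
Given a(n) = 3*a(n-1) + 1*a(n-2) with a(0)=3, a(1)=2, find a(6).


Build bottom-up:
...a(4)=96, a(5)=317, a(6)=3*317+1*96=1047


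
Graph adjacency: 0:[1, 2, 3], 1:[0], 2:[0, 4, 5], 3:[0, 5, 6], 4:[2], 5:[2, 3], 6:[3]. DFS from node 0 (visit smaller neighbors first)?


DFS stack-based: start with [0]
Visit order: [0, 1, 2, 4, 5, 3, 6]


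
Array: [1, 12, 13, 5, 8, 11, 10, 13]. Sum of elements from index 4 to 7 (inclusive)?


Prefix sums: [0, 1, 13, 26, 31, 39, 50, 60, 73]
Sum[4..7] = prefix[8] - prefix[4] = 73 - 31 = 42


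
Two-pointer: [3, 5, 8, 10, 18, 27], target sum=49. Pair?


Two pointers: lo=0, hi=5
No pair sums to 49


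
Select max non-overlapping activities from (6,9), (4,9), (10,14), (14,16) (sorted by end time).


Greedy: pick earliest-ending, then skip overlaps.
Selected (3 activities): [(6, 9), (10, 14), (14, 16)]


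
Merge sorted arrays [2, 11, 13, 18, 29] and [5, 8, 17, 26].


Compare heads, take smaller each step.
Merged: [2, 5, 8, 11, 13, 17, 18, 26, 29]


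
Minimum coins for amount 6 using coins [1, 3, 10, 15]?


dp[0]=0; dp[i]=1+min(dp[i-c] for c in coins)
...dp[1]=1, dp[2]=2, dp[3]=1, dp[4]=2, dp[5]=3, dp[6]=2
Minimum coins for 6 = 2


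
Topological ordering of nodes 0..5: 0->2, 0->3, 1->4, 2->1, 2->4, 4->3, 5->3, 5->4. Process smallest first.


Kahn's algorithm, process smallest node first
Order: [0, 2, 1, 5, 4, 3]


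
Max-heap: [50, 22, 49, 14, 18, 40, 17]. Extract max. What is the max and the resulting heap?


Max = 50
Replace root with last, heapify down
Resulting heap: [49, 22, 40, 14, 18, 17]


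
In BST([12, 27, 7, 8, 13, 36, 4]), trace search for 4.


BST root = 12
Search for 4: compare at each node
Path: [12, 7, 4]


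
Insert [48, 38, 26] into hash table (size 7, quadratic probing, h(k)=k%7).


Insertions: 48->slot 6; 38->slot 3; 26->slot 5
Table: [None, None, None, 38, None, 26, 48]


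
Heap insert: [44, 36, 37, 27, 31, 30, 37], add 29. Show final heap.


Append 29: [44, 36, 37, 27, 31, 30, 37, 29]
Bubble up: swap idx 7(29) with idx 3(27)
Result: [44, 36, 37, 29, 31, 30, 37, 27]


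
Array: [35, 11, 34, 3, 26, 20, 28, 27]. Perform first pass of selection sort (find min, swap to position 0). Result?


After one pass: [3, 11, 34, 35, 26, 20, 28, 27]


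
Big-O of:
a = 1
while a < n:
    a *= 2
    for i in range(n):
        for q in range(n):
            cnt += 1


Per nesting level: O(log n) * O(n) * O(n) = O(n^2 log n)
Complexity: O(n^2 log n)


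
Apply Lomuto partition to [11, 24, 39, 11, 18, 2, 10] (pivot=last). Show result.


Elements <= 10 go left of pivot.
Result: [2, 10, 39, 11, 18, 11, 24], pivot at index 1


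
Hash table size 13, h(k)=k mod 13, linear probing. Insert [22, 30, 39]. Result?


Insertions: 22->slot 9; 30->slot 4; 39->slot 0
Table: [39, None, None, None, 30, None, None, None, None, 22, None, None, None]


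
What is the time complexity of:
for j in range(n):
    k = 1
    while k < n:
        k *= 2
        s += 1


Per nesting level: O(n) * O(log n) = O(n log n)
Complexity: O(n log n)


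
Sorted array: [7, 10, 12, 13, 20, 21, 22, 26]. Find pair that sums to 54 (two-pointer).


Two pointers: lo=0, hi=7
No pair sums to 54


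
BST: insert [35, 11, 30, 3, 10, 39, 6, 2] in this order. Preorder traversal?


Root = 35; build tree by BST insertion.
Preorder traversal: [35, 11, 3, 2, 10, 6, 30, 39]


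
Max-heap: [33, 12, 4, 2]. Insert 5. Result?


Append 5: [33, 12, 4, 2, 5]
Bubble up: no swaps needed
Result: [33, 12, 4, 2, 5]


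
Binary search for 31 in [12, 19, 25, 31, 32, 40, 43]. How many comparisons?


Search for 31:
[0,6] mid=3 arr[3]=31
Total: 1 comparisons


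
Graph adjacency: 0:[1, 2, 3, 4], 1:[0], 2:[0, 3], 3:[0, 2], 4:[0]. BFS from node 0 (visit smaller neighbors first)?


BFS queue: start with [0]
Visit order: [0, 1, 2, 3, 4]


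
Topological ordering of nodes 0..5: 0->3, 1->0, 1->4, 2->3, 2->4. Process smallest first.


Kahn's algorithm, process smallest node first
Order: [1, 0, 2, 3, 4, 5]


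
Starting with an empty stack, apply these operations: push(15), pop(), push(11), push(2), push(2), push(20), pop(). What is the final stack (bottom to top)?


push(15) -> [15]
pop() returns 15 -> []
push(11) -> [11]
push(2) -> [11, 2]
push(2) -> [11, 2, 2]
push(20) -> [11, 2, 2, 20]
pop() returns 20 -> [11, 2, 2]
Final stack (bottom to top): [11, 2, 2]


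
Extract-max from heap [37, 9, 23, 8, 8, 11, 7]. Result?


Max = 37
Replace root with last, heapify down
Resulting heap: [23, 9, 11, 8, 8, 7]


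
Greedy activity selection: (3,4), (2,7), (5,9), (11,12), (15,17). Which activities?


Greedy: pick earliest-ending, then skip overlaps.
Selected (4 activities): [(3, 4), (5, 9), (11, 12), (15, 17)]


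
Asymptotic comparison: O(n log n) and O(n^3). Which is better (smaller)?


linearithmic grows slower than cubic
O(n log n) is asymptotically smaller; O(n^3) grows faster


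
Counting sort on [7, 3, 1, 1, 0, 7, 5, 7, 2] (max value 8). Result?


Count array: [1, 2, 1, 1, 0, 1, 0, 3, 0]
Reconstruct: [0, 1, 1, 2, 3, 5, 7, 7, 7]


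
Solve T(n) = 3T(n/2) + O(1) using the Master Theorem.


a=3, b=2, c=0. log_2(3)=1.585 > c=0. Case 1: O(n^log_b(a)) = O(n^1.585)
Complexity: O(n^1.585)


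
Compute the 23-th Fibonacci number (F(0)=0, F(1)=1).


F(n)=F(n-1)+F(n-2)
...F(21)=10946, F(22)=17711, F(23)=28657


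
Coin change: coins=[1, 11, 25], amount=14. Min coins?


dp[0]=0; dp[i]=1+min(dp[i-c] for c in coins)
...dp[9]=9, dp[10]=10, dp[11]=1, dp[12]=2, dp[13]=3, dp[14]=4
Minimum coins for 14 = 4


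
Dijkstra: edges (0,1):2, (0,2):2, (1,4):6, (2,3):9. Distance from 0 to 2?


Dijkstra from 0:
Distances: {0: 0, 1: 2, 2: 2, 3: 11, 4: 8}
Shortest distance to 2 = 2, path = [0, 2]


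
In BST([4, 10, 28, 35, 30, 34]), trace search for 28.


BST root = 4
Search for 28: compare at each node
Path: [4, 10, 28]


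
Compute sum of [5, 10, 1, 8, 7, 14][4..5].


Prefix sums: [0, 5, 15, 16, 24, 31, 45]
Sum[4..5] = prefix[6] - prefix[4] = 45 - 24 = 21


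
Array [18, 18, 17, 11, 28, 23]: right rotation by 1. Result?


Right rotate by 1: [23, 18, 18, 17, 11, 28]


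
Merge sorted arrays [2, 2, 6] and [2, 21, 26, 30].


Compare heads, take smaller each step.
Merged: [2, 2, 2, 6, 21, 26, 30]


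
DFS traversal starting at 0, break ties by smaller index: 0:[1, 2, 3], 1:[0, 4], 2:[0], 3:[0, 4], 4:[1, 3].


DFS stack-based: start with [0]
Visit order: [0, 1, 4, 3, 2]


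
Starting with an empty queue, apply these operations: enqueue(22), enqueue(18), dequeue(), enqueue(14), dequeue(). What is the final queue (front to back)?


enqueue(22) -> [22]
enqueue(18) -> [22, 18]
dequeue() returns 22 -> [18]
enqueue(14) -> [18, 14]
dequeue() returns 18 -> [14]
Final queue (front to back): [14]


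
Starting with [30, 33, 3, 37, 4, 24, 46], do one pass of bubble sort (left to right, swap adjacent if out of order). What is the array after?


After one pass: [30, 3, 33, 4, 24, 37, 46]


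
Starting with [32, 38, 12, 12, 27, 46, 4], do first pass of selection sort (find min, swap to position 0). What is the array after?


After one pass: [4, 38, 12, 12, 27, 46, 32]


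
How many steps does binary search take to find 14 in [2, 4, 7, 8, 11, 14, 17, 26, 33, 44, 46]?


Search for 14:
[0,10] mid=5 arr[5]=14
Total: 1 comparisons


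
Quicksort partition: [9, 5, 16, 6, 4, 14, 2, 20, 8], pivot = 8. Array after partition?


Elements <= 8 go left of pivot.
Result: [5, 6, 4, 2, 8, 14, 9, 20, 16], pivot at index 4


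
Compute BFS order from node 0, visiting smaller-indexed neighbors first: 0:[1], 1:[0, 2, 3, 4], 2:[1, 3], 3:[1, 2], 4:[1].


BFS queue: start with [0]
Visit order: [0, 1, 2, 3, 4]


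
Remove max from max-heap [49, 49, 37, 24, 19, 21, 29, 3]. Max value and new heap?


Max = 49
Replace root with last, heapify down
Resulting heap: [49, 24, 37, 3, 19, 21, 29]


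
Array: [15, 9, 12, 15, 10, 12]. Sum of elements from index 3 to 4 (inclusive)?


Prefix sums: [0, 15, 24, 36, 51, 61, 73]
Sum[3..4] = prefix[5] - prefix[3] = 61 - 36 = 25


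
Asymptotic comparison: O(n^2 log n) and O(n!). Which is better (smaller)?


n^2 log n grows slower than factorial
O(n^2 log n) is asymptotically smaller; O(n!) grows faster


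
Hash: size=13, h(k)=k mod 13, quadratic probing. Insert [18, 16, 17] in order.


Insertions: 18->slot 5; 16->slot 3; 17->slot 4
Table: [None, None, None, 16, 17, 18, None, None, None, None, None, None, None]


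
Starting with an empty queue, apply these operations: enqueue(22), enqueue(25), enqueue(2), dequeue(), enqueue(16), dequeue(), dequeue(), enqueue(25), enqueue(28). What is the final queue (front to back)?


enqueue(22) -> [22]
enqueue(25) -> [22, 25]
enqueue(2) -> [22, 25, 2]
dequeue() returns 22 -> [25, 2]
enqueue(16) -> [25, 2, 16]
dequeue() returns 25 -> [2, 16]
dequeue() returns 2 -> [16]
enqueue(25) -> [16, 25]
enqueue(28) -> [16, 25, 28]
Final queue (front to back): [16, 25, 28]


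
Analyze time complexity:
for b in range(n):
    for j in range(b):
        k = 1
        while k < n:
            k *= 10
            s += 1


Per nesting level: O(n) * O(n) [triangular over b] * O(log n) = O(n^2 log n)
Complexity: O(n^2 log n)


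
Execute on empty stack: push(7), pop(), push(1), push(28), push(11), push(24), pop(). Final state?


push(7) -> [7]
pop() returns 7 -> []
push(1) -> [1]
push(28) -> [1, 28]
push(11) -> [1, 28, 11]
push(24) -> [1, 28, 11, 24]
pop() returns 24 -> [1, 28, 11]
Final stack (bottom to top): [1, 28, 11]


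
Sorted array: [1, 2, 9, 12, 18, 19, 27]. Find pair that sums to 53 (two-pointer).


Two pointers: lo=0, hi=6
No pair sums to 53


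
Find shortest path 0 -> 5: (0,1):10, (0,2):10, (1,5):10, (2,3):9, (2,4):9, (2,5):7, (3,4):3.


Dijkstra from 0:
Distances: {0: 0, 1: 10, 2: 10, 3: 19, 4: 19, 5: 17}
Shortest distance to 5 = 17, path = [0, 2, 5]


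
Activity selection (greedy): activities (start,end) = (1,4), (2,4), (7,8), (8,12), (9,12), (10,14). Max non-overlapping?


Greedy: pick earliest-ending, then skip overlaps.
Selected (3 activities): [(1, 4), (7, 8), (8, 12)]


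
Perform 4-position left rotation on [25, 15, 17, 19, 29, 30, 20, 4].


Left rotate by 4: [29, 30, 20, 4, 25, 15, 17, 19]


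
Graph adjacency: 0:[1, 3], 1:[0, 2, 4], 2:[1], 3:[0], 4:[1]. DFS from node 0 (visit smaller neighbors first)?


DFS stack-based: start with [0]
Visit order: [0, 1, 2, 4, 3]


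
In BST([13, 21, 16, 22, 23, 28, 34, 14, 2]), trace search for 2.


BST root = 13
Search for 2: compare at each node
Path: [13, 2]


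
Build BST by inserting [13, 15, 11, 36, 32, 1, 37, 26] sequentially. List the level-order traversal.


Root = 13; build tree by BST insertion.
Level-Order traversal: [13, 11, 15, 1, 36, 32, 37, 26]


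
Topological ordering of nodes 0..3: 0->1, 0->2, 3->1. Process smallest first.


Kahn's algorithm, process smallest node first
Order: [0, 2, 3, 1]


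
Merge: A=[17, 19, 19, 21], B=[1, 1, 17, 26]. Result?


Compare heads, take smaller each step.
Merged: [1, 1, 17, 17, 19, 19, 21, 26]


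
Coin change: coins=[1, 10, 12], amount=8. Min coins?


dp[0]=0; dp[i]=1+min(dp[i-c] for c in coins)
...dp[3]=3, dp[4]=4, dp[5]=5, dp[6]=6, dp[7]=7, dp[8]=8
Minimum coins for 8 = 8
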